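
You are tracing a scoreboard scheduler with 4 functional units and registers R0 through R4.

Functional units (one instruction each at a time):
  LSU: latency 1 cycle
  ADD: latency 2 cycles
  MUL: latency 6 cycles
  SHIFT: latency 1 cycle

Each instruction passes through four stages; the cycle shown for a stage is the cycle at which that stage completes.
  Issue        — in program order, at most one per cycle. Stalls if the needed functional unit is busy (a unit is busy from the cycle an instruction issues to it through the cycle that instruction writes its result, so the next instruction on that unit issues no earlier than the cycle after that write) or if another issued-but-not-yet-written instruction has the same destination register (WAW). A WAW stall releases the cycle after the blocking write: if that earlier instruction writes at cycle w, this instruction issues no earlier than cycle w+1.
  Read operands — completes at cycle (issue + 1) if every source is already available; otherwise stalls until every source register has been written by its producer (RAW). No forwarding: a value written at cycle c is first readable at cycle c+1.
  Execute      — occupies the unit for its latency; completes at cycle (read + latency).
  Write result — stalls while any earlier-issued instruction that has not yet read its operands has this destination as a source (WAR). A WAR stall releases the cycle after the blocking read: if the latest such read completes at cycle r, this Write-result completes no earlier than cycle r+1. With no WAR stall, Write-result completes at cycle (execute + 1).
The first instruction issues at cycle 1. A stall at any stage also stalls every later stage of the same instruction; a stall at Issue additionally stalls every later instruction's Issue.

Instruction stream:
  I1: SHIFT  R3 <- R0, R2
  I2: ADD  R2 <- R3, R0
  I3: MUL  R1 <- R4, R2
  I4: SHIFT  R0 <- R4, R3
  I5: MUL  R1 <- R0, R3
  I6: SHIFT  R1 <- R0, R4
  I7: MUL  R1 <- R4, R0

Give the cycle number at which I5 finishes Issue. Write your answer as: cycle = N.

cycle = 17

t=1  issue I1 (SHIFT)
t=2  I1 read-ops | issue I2 (ADD)
t=3  I1 finished on SHIFT | issue I3 (MUL)
t=4  I1→R3
t=5  I2 read-ops | issue I4 (SHIFT)
t=6  I4 read-ops
t=7  I2 finished on ADD | I4 finished on SHIFT
t=8  I2→R2 | I4→R0
t=9  I3 read-ops
t=15  I3 finished on MUL
t=16  I3→R1
t=17  issue I5 (MUL)
t=18  I5 read-ops
t=24  I5 finished on MUL
t=25  I5→R1
t=26  issue I6 (SHIFT)
t=27  I6 read-ops
t=28  I6 finished on SHIFT
t=29  I6→R1
t=30  issue I7 (MUL)
t=31  I7 read-ops
t=37  I7 finished on MUL
t=38  I7→R1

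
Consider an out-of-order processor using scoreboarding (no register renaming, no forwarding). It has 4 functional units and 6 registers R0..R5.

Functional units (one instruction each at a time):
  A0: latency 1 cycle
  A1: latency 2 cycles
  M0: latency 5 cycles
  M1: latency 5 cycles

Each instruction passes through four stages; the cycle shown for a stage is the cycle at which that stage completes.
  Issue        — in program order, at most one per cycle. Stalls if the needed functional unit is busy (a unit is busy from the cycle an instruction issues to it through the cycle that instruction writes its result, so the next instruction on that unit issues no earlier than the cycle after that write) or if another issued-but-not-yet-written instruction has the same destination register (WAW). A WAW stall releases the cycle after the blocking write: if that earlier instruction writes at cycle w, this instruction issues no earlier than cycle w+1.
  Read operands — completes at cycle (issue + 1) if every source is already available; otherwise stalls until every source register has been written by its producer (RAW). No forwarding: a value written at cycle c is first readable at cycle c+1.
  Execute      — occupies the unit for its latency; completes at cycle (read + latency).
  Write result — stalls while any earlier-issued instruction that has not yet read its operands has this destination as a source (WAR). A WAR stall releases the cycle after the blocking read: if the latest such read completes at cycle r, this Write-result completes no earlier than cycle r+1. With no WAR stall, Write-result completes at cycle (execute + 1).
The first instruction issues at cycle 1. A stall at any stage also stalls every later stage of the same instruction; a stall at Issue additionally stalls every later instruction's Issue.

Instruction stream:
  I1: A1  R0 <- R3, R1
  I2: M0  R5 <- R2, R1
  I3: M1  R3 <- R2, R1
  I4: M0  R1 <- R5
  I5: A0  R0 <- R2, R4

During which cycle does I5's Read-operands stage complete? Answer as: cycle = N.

cycle = 12

[1] I1 dispatched to A1
[2] I1 operands ready, I2 dispatched to M0
[3] I2 operands ready, I3 dispatched to M1
[4] I1 complete, I3 operands ready
[5] R0←I1
[8] I2 complete
[9] R5←I2, I3 complete
[10] R3←I3, I4 dispatched to M0
[11] I4 operands ready, I5 dispatched to A0
[12] I5 operands ready
[13] I5 complete
[14] R0←I5
[16] I4 complete
[17] R1←I4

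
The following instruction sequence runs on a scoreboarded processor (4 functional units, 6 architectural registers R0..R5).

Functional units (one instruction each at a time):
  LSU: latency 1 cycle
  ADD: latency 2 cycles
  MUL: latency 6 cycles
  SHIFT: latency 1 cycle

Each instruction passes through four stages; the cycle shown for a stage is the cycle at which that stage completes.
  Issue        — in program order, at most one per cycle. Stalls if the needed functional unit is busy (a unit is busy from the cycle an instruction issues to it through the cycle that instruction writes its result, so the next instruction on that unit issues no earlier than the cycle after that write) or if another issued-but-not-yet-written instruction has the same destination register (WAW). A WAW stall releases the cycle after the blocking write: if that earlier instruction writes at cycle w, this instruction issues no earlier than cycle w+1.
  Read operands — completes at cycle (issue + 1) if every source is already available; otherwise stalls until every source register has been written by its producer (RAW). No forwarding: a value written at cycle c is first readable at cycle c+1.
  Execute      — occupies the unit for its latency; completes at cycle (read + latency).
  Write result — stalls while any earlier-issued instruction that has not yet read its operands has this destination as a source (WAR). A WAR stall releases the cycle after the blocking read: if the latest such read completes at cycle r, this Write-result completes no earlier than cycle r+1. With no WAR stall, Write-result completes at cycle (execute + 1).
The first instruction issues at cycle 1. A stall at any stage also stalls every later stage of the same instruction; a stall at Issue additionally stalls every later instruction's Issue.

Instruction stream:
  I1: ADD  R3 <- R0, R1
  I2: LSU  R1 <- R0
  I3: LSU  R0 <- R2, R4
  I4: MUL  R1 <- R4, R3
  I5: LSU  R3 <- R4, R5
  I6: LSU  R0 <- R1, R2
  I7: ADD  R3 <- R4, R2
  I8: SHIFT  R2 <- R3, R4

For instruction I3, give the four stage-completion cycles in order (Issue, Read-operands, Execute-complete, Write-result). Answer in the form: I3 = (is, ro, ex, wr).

I3 = (6, 7, 8, 9)

  I1 | 1 | 2 | 4 | 5
  I2 | 2 | 3 | 4 | 5
  I3 | 6 | 7 | 8 | 9   struct: LSU busy until I2 writes@5
  I4 | 7 | 8 | 14 | 15
  I5 | 10 | 11 | 12 | 13   struct: LSU busy until I3 writes@9
  I6 | 14 | 16 | 17 | 18   struct: LSU busy until I5 writes@13 · RAW R1: wait I4 write@15
  I7 | 15 | 16 | 18 | 19
  I8 | 16 | 20 | 21 | 22   RAW R3: wait I7 write@19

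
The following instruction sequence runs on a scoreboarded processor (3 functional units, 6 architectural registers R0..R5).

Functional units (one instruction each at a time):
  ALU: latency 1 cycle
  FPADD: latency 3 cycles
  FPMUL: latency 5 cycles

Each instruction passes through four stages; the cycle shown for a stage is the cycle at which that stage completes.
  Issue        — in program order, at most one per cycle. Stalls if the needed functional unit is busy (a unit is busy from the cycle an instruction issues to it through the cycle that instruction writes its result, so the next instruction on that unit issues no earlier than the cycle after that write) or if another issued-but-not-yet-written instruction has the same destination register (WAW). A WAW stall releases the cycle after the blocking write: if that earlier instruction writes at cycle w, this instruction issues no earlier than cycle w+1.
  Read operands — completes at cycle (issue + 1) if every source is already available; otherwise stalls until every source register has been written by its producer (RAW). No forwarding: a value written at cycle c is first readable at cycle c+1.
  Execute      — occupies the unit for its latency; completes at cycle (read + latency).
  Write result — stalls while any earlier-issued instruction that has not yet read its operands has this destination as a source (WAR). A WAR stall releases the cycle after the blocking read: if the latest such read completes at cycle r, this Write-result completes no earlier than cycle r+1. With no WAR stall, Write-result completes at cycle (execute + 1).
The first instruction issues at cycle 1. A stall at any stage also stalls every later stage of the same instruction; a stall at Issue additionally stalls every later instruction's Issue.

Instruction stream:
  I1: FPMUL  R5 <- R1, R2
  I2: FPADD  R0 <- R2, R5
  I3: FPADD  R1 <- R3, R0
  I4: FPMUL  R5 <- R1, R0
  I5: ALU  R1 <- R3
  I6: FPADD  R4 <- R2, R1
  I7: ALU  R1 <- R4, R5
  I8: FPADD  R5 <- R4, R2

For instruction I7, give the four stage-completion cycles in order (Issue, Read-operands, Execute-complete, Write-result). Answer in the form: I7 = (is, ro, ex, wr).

I7 = (24, 29, 30, 31)

1) issue 1, read 2, done 7, write 8
2) issue 2, read 9, done 12, write 13  <RAW R5: wait I1 write@8>
3) issue 14, read 15, done 18, write 19  <struct: FPADD busy until I2 writes@13>
4) issue 15, read 20, done 25, write 26  <RAW R1: wait I3 write@19>
5) issue 20, read 21, done 22, write 23  <WAW R1: wait I3 write@19>
6) issue 21, read 24, done 27, write 28  <RAW R1: wait I5 write@23>
7) issue 24, read 29, done 30, write 31  <struct: ALU busy until I5 writes@23 / RAW R4: wait I6 write@28>
8) issue 29, read 30, done 33, write 34  <struct: FPADD busy until I6 writes@28>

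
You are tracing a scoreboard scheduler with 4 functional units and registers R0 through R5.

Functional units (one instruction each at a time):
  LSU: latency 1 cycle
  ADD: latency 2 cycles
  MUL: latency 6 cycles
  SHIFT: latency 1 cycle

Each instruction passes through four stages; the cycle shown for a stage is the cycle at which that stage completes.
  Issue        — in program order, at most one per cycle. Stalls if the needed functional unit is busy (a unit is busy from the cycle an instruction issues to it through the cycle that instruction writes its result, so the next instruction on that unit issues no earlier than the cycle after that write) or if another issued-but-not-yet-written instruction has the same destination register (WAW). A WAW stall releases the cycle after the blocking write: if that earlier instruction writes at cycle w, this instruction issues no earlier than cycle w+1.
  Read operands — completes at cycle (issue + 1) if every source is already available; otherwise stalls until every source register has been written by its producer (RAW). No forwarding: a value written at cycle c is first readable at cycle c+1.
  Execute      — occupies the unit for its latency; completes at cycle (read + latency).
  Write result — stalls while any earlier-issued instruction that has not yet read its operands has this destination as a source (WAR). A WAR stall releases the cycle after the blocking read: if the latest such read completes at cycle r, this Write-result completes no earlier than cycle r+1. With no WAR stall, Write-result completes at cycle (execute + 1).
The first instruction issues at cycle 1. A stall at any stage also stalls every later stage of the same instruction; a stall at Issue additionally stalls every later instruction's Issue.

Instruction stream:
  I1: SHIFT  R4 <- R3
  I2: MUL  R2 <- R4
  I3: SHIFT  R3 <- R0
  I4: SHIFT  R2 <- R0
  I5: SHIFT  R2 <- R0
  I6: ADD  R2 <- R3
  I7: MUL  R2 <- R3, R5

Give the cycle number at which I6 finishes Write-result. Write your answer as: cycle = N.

cycle = 25

I1 -> (1, 2, 3, 4)
I2 -> (2, 5, 11, 12)  // RAW R4: wait I1 write@4
I3 -> (5, 6, 7, 8)  // struct: SHIFT busy until I1 writes@4
I4 -> (13, 14, 15, 16)  // WAW R2: wait I2 write@12
I5 -> (17, 18, 19, 20)  // struct: SHIFT busy until I4 writes@16
I6 -> (21, 22, 24, 25)  // WAW R2: wait I5 write@20
I7 -> (26, 27, 33, 34)  // WAW R2: wait I6 write@25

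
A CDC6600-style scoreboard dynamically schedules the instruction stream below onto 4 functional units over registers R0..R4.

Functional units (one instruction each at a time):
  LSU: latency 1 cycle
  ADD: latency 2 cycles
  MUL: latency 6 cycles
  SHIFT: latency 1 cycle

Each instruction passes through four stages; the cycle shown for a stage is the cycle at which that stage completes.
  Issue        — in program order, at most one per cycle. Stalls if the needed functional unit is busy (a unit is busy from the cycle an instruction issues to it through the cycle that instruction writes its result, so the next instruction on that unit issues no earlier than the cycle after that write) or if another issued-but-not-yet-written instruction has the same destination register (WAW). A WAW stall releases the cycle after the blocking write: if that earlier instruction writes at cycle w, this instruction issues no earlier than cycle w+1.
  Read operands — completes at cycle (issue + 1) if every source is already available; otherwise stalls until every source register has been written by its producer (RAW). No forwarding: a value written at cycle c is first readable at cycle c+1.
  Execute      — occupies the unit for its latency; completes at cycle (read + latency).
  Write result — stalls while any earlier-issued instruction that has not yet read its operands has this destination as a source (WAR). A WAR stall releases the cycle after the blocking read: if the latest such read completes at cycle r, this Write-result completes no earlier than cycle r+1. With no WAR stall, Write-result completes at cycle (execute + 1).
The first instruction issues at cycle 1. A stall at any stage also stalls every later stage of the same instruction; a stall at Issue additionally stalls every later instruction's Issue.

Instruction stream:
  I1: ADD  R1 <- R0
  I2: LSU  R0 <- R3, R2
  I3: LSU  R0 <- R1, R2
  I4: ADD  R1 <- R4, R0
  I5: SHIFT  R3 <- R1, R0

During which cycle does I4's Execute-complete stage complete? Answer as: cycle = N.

cycle = 12

[1] issue I1 (ADD)
[2] I1 read-ops; issue I2 (LSU)
[3] I2 read-ops
[4] I1 finished on ADD; I2 finished on LSU
[5] I1→R1; I2→R0
[6] issue I3 (LSU)
[7] I3 read-ops; issue I4 (ADD)
[8] I3 finished on LSU; issue I5 (SHIFT)
[9] I3→R0
[10] I4 read-ops
[12] I4 finished on ADD
[13] I4→R1
[14] I5 read-ops
[15] I5 finished on SHIFT
[16] I5→R3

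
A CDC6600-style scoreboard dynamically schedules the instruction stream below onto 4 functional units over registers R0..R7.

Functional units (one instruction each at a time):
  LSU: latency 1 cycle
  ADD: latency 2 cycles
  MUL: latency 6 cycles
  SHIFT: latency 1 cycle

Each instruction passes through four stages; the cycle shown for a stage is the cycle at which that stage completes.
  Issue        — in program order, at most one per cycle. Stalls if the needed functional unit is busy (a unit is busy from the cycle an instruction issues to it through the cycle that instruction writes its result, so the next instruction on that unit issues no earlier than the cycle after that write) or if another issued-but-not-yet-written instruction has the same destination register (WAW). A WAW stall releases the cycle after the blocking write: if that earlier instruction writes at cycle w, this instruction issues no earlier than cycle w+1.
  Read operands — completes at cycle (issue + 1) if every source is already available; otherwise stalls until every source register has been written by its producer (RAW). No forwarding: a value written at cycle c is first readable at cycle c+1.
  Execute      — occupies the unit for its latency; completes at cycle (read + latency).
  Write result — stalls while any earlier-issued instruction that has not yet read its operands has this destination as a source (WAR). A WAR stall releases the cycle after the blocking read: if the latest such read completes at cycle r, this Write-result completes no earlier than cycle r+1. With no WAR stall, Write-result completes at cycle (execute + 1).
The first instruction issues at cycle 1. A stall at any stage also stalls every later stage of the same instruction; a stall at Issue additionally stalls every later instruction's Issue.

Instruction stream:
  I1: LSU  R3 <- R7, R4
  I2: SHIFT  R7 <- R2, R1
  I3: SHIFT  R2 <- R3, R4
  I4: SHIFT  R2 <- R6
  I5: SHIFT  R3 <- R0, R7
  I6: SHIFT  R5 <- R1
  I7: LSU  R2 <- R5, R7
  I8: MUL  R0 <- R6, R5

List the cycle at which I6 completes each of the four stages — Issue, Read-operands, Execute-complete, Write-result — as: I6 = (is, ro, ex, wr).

  I1 | 1 | 2 | 3 | 4
  I2 | 2 | 3 | 4 | 5
  I3 | 6 | 7 | 8 | 9   struct: SHIFT busy until I2 writes@5
  I4 | 10 | 11 | 12 | 13   struct: SHIFT busy until I3 writes@9
  I5 | 14 | 15 | 16 | 17   struct: SHIFT busy until I4 writes@13
  I6 | 18 | 19 | 20 | 21   struct: SHIFT busy until I5 writes@17
  I7 | 19 | 22 | 23 | 24   RAW R5: wait I6 write@21
  I8 | 20 | 22 | 28 | 29   RAW R5: wait I6 write@21

I6 = (18, 19, 20, 21)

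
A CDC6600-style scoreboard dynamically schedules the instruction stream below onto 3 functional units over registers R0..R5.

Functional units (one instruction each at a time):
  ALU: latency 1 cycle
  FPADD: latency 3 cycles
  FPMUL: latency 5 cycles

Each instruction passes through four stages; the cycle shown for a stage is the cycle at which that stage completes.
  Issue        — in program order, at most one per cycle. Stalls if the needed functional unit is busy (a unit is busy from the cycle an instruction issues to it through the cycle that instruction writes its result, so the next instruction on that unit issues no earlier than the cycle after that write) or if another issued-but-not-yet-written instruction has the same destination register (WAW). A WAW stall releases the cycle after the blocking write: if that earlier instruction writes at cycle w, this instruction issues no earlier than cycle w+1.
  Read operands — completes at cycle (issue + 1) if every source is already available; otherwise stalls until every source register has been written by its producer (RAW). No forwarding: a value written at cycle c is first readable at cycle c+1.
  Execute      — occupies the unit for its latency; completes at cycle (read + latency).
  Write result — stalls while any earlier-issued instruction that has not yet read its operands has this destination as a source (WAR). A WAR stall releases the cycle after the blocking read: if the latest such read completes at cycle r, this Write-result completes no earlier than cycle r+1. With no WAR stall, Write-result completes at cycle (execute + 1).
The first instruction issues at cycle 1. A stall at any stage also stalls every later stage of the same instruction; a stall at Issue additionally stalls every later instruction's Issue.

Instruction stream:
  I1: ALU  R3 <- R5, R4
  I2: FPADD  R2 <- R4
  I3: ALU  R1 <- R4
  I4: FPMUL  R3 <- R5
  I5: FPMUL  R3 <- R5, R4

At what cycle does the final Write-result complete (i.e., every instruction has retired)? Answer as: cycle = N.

cycle = 21

t=1  I1 issues→ALU
t=2  I1 reads, I2 issues→FPADD
t=3  I1 exec-done, I2 reads
t=4  I1 writes R3
t=5  I3 issues→ALU
t=6  I2 exec-done, I3 reads, I4 issues→FPMUL
t=7  I2 writes R2, I3 exec-done, I4 reads
t=8  I3 writes R1
t=12  I4 exec-done
t=13  I4 writes R3
t=14  I5 issues→FPMUL
t=15  I5 reads
t=20  I5 exec-done
t=21  I5 writes R3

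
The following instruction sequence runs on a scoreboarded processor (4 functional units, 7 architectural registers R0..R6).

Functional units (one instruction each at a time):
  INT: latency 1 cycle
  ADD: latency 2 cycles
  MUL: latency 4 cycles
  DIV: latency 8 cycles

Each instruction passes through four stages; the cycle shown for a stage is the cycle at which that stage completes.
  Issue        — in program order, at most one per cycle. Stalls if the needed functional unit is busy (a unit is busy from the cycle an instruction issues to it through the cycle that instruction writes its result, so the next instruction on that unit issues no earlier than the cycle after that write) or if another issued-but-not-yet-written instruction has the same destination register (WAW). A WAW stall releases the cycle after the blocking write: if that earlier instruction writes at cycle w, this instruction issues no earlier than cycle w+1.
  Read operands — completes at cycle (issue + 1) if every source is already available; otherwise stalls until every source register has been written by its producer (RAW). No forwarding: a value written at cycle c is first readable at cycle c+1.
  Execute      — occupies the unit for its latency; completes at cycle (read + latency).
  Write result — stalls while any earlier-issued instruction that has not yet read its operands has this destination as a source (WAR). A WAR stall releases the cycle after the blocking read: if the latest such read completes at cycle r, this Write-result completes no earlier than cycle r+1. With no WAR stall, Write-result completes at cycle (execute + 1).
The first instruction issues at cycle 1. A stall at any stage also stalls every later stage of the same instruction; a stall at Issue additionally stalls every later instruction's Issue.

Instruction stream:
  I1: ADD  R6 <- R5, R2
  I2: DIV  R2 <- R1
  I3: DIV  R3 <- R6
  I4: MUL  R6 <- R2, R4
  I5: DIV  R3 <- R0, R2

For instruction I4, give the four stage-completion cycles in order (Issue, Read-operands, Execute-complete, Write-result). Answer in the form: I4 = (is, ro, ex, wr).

t=1  I1→ADD
t=2  I1 RO · I2→DIV
t=3  I2 RO
t=4  I1 EX
t=5  I1 WR R6
t=11  I2 EX
t=12  I2 WR R2
t=13  I3→DIV
t=14  I3 RO · I4→MUL
t=15  I4 RO
t=19  I4 EX
t=20  I4 WR R6
t=22  I3 EX
t=23  I3 WR R3
t=24  I5→DIV
t=25  I5 RO
t=33  I5 EX
t=34  I5 WR R3

I4 = (14, 15, 19, 20)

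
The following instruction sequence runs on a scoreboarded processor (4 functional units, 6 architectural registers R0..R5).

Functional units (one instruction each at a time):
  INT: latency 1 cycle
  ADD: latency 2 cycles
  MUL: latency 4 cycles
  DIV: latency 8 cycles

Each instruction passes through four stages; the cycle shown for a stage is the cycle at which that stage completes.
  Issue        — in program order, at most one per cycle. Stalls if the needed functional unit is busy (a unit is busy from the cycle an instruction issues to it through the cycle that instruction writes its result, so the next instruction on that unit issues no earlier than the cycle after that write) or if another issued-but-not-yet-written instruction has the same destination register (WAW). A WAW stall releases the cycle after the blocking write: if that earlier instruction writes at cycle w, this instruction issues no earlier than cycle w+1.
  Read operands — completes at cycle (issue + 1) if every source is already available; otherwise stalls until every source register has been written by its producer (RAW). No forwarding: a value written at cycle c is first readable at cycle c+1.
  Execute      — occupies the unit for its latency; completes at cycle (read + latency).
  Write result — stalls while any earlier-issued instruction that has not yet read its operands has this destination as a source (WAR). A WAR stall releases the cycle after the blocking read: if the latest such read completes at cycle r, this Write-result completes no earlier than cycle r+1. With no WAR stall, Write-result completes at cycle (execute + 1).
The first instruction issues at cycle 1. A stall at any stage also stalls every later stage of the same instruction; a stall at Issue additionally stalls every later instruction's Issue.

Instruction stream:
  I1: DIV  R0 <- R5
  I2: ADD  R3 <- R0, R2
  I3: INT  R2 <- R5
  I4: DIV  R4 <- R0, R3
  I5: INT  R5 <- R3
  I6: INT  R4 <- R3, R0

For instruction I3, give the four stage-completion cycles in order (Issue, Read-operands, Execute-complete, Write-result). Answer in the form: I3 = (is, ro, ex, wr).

I3 = (3, 4, 5, 13)

I1 -> (1, 2, 10, 11)
I2 -> (2, 12, 14, 15)  // RAW R0: wait I1 write@11
I3 -> (3, 4, 5, 13)  // WAR R2: wait I2 read@12
I4 -> (12, 16, 24, 25)  // struct: DIV busy until I1 writes@11, RAW R3: wait I2 write@15
I5 -> (14, 16, 17, 18)  // struct: INT busy until I3 writes@13, RAW R3: wait I2 write@15
I6 -> (26, 27, 28, 29)  // WAW R4: wait I4 write@25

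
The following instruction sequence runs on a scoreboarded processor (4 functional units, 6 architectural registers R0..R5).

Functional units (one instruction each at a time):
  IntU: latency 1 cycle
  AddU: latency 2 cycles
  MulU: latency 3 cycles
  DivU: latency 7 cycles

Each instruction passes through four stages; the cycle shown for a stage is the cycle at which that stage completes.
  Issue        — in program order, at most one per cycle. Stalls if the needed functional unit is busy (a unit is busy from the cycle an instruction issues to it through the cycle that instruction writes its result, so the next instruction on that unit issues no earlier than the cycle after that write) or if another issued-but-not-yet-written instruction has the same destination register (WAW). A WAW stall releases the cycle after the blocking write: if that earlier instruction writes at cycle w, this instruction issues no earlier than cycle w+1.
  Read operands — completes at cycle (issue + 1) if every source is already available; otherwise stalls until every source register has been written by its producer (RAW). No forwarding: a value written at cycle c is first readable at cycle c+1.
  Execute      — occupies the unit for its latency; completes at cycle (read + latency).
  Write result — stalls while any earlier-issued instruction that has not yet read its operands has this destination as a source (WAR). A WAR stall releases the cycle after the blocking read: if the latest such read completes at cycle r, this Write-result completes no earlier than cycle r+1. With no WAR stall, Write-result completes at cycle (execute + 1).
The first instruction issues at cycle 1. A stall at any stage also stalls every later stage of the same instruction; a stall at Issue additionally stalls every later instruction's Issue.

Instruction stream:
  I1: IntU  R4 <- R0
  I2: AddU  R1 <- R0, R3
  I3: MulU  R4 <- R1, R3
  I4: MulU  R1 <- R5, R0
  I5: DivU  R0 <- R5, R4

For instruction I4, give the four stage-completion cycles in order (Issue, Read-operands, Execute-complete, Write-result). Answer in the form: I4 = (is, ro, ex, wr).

I4 = (12, 13, 16, 17)

I1 -> (1, 2, 3, 4)
I2 -> (2, 3, 5, 6)
I3 -> (5, 7, 10, 11)  // WAW R4: wait I1 write@4, RAW R1: wait I2 write@6
I4 -> (12, 13, 16, 17)  // struct: MulU busy until I3 writes@11
I5 -> (13, 14, 21, 22)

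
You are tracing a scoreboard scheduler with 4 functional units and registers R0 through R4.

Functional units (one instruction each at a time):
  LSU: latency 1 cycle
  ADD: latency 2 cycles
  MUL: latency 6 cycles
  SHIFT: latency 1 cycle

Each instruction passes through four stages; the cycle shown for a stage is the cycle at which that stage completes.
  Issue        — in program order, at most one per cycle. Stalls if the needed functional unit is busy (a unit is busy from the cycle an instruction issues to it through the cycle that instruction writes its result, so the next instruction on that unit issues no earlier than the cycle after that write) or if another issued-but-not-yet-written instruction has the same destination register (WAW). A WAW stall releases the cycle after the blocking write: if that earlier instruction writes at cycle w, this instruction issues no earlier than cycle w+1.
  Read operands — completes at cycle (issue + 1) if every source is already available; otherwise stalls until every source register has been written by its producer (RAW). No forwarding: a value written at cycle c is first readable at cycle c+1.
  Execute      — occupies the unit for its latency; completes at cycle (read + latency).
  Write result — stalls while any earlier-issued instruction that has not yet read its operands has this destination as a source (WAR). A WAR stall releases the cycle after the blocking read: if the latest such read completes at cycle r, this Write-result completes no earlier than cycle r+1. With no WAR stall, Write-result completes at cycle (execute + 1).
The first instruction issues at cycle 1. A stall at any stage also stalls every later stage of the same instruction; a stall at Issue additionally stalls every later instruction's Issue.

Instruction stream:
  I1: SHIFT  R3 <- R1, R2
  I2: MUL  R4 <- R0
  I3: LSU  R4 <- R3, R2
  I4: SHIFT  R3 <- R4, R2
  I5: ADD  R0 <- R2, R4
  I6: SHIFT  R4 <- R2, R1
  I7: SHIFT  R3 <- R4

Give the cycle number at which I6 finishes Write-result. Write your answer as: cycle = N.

1) issue 1, read 2, done 3, write 4
2) issue 2, read 3, done 9, write 10
3) issue 11, read 12, done 13, write 14  <WAW R4: wait I2 write@10>
4) issue 12, read 15, done 16, write 17  <RAW R4: wait I3 write@14>
5) issue 13, read 15, done 17, write 18  <RAW R4: wait I3 write@14>
6) issue 18, read 19, done 20, write 21  <struct: SHIFT busy until I4 writes@17>
7) issue 22, read 23, done 24, write 25  <struct: SHIFT busy until I6 writes@21>

cycle = 21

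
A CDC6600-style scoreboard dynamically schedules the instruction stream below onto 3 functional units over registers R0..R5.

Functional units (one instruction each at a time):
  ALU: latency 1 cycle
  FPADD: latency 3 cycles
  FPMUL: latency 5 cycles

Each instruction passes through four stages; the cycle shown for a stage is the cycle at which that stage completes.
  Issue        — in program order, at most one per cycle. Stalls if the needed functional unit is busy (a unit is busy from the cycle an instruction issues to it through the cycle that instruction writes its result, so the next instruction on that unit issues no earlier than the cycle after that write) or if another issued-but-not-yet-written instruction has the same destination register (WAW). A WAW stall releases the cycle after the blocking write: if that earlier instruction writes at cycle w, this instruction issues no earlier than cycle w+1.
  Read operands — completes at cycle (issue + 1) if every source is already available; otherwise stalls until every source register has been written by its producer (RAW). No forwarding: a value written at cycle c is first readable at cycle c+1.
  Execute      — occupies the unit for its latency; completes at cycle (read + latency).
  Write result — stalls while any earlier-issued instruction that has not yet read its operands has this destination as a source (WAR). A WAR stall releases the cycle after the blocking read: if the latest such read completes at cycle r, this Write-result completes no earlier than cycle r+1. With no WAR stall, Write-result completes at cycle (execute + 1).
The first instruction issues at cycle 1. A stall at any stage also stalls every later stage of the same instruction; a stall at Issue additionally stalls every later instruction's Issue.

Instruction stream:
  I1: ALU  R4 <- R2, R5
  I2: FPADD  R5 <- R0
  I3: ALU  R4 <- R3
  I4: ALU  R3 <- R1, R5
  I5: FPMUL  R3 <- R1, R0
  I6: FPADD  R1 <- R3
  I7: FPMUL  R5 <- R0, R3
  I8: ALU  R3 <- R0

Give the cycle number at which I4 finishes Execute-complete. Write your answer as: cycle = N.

cycle = 11

c1: issue I1 (ALU)
c2: I1 read-ops · issue I2 (FPADD)
c3: I1 finished on ALU · I2 read-ops
c4: I1→R4
c5: issue I3 (ALU)
c6: I2 finished on FPADD · I3 read-ops
c7: I2→R5 · I3 finished on ALU
c8: I3→R4
c9: issue I4 (ALU)
c10: I4 read-ops
c11: I4 finished on ALU
c12: I4→R3
c13: issue I5 (FPMUL)
c14: I5 read-ops · issue I6 (FPADD)
c19: I5 finished on FPMUL
c20: I5→R3
c21: I6 read-ops · issue I7 (FPMUL)
c22: I7 read-ops · issue I8 (ALU)
c23: I8 read-ops
c24: I6 finished on FPADD · I8 finished on ALU
c25: I6→R1 · I8→R3
c27: I7 finished on FPMUL
c28: I7→R5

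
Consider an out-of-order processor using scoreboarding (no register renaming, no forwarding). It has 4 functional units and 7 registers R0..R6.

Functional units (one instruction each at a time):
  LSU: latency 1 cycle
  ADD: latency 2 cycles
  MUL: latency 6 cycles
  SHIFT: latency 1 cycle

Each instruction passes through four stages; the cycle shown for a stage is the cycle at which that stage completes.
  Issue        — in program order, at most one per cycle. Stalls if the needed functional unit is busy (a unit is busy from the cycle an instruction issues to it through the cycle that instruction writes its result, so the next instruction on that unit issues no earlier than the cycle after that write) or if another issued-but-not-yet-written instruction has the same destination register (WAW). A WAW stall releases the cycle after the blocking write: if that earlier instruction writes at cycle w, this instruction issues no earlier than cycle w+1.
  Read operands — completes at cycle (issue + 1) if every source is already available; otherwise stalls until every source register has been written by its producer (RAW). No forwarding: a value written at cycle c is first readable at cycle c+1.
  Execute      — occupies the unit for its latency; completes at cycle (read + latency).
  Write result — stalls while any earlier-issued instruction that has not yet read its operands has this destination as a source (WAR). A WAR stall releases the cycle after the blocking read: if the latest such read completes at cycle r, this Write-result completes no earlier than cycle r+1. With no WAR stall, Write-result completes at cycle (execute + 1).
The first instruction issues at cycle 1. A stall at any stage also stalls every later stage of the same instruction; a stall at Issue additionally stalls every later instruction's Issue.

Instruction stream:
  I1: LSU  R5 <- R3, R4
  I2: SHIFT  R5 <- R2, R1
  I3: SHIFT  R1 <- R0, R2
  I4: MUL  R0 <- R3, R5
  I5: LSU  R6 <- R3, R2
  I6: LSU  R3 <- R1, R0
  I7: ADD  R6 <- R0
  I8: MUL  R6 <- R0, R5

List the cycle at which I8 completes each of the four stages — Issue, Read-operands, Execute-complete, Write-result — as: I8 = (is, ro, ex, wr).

I8 = (23, 24, 30, 31)

cycle 1: I1→LSU
cycle 2: I1 RO
cycle 3: I1 EX
cycle 4: I1 WR R5
cycle 5: I2→SHIFT
cycle 6: I2 RO
cycle 7: I2 EX
cycle 8: I2 WR R5
cycle 9: I3→SHIFT
cycle 10: I3 RO, I4→MUL
cycle 11: I3 EX, I4 RO, I5→LSU
cycle 12: I3 WR R1, I5 RO
cycle 13: I5 EX
cycle 14: I5 WR R6
cycle 15: I6→LSU
cycle 16: I7→ADD
cycle 17: I4 EX
cycle 18: I4 WR R0
cycle 19: I6 RO, I7 RO
cycle 20: I6 EX
cycle 21: I6 WR R3, I7 EX
cycle 22: I7 WR R6
cycle 23: I8→MUL
cycle 24: I8 RO
cycle 30: I8 EX
cycle 31: I8 WR R6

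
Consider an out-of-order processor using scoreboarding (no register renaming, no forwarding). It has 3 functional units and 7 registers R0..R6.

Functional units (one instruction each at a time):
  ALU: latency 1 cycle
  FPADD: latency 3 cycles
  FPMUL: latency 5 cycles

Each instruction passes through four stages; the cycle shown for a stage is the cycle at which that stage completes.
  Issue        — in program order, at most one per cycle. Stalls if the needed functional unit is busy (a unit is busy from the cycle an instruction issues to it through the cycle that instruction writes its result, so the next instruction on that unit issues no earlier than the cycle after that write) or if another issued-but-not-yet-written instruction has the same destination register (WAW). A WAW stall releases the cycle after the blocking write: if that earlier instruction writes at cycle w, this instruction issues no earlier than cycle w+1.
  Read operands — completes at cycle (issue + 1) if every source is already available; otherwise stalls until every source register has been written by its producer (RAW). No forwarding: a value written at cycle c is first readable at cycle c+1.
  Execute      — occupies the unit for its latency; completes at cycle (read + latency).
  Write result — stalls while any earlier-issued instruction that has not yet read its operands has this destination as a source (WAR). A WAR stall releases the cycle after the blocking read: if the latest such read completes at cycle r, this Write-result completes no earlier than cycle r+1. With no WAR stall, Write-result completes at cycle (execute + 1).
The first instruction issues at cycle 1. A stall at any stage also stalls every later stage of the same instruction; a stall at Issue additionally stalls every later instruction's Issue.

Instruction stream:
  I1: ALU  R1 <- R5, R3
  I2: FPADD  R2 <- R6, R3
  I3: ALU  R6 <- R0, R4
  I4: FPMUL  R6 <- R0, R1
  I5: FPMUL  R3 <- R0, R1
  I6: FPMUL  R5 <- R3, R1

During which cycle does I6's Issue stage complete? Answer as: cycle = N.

  I1 | 1 | 2 | 3 | 4
  I2 | 2 | 3 | 6 | 7
  I3 | 5 | 6 | 7 | 8   struct: ALU busy until I1 writes@4
  I4 | 9 | 10 | 15 | 16   WAW R6: wait I3 write@8
  I5 | 17 | 18 | 23 | 24   struct: FPMUL busy until I4 writes@16
  I6 | 25 | 26 | 31 | 32   struct: FPMUL busy until I5 writes@24

cycle = 25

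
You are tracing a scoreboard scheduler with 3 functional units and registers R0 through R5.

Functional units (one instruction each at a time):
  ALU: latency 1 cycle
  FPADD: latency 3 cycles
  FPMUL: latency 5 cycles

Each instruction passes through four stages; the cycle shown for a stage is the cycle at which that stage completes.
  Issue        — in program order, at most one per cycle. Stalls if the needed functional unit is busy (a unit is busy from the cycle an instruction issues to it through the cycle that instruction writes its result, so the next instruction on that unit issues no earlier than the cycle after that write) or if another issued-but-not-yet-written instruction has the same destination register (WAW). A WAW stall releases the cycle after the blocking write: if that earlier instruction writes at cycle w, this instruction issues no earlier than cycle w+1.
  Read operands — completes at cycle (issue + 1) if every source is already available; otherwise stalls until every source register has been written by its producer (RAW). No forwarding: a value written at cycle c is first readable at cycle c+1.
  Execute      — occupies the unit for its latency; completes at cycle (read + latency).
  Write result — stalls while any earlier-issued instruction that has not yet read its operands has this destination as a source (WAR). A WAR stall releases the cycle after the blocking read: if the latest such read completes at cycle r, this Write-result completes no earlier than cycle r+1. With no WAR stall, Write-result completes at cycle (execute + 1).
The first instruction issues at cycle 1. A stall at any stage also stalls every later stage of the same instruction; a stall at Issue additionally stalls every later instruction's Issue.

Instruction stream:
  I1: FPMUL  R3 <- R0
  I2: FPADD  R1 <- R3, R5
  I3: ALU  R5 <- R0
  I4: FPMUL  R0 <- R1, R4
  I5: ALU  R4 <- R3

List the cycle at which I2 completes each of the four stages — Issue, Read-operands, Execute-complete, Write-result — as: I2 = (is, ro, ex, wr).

[1] issue I1 (FPMUL)
[2] I1 read-ops, issue I2 (FPADD)
[3] issue I3 (ALU)
[4] I3 read-ops
[5] I3 finished on ALU
[7] I1 finished on FPMUL
[8] I1→R3
[9] I2 read-ops, issue I4 (FPMUL)
[10] I3→R5
[11] issue I5 (ALU)
[12] I2 finished on FPADD, I5 read-ops
[13] I2→R1, I5 finished on ALU
[14] I4 read-ops
[15] I5→R4
[19] I4 finished on FPMUL
[20] I4→R0

I2 = (2, 9, 12, 13)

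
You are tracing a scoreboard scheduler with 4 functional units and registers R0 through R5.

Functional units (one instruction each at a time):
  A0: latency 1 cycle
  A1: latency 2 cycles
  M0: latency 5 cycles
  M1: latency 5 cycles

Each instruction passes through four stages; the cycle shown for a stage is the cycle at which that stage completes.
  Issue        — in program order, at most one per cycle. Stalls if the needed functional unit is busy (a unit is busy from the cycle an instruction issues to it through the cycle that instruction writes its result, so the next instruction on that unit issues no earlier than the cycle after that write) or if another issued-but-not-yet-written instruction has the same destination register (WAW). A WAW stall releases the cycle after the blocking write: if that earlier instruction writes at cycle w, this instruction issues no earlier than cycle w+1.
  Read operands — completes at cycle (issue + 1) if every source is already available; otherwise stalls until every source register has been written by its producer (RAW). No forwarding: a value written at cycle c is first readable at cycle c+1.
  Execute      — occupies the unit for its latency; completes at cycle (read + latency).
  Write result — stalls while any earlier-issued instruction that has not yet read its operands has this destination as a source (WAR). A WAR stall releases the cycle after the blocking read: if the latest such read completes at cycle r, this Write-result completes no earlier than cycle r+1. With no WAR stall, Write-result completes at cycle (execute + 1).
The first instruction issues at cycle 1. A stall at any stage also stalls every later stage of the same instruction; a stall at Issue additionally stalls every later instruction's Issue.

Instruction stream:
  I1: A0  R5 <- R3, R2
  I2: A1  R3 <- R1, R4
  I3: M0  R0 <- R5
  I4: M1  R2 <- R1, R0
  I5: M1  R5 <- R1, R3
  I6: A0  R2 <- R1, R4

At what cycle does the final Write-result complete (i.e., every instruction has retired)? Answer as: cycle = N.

cycle = 26

[I1] 1/2/3/4
[I2] 2/3/5/6
[I3] 3/5/10/11  (RAW R5: wait I1 write@4)
[I4] 4/12/17/18  (RAW R0: wait I3 write@11)
[I5] 19/20/25/26  (struct: M1 busy until I4 writes@18)
[I6] 20/21/22/23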